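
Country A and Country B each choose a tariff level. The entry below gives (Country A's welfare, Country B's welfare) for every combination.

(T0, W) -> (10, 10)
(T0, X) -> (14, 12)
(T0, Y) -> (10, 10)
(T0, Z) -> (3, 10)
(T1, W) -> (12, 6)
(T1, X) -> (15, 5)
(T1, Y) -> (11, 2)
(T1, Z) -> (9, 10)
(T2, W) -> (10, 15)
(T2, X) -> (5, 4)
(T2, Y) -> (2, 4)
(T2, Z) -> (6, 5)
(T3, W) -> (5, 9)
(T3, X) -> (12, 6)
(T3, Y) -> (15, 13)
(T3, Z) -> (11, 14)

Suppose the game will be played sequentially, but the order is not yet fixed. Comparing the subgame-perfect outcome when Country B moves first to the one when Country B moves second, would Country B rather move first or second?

If Country A leads: Country B's best replies are T0→X, T1→Z, T2→W, T3→Z; Country A's induced payoffs 14, 9, 10, 11; outcome (T0, X), payoffs (14, 12).
If Country B leads: Country A's best replies are W→T1, X→T1, Y→T3, Z→T3; Country B's induced payoffs 6, 5, 13, 14; outcome (T3, Z), payoffs (11, 14).
Country B gets 14 moving first and 12 moving second, so Country B prefers to move first.

first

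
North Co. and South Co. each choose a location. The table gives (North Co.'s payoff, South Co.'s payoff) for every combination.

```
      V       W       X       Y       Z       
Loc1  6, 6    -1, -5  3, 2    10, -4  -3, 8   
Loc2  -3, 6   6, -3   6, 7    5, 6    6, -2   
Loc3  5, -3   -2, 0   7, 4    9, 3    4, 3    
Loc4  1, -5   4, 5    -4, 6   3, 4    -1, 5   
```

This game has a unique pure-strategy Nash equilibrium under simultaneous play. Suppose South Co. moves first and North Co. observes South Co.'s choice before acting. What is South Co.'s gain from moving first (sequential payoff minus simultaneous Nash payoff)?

Solve by backward induction (South Co. leads).
- V: BR = Loc1, leader payoff 6.
- W: BR = Loc2, leader payoff -3.
- X: BR = Loc3, leader payoff 4.
- Y: BR = Loc1, leader payoff -4.
- Z: BR = Loc2, leader payoff -2.
Maximizing over 6, -3, 4, -4, -2, South Co. chooses V. Subgame-perfect outcome: (Loc1, V) with payoffs (6, 6).
Now find the simultaneous Nash equilibrium.
North Co.'s best replies: V→Loc1; W→Loc2; X→Loc3; Y→Loc1; Z→Loc2.
South Co.'s best replies: Loc1→Z; Loc2→X; Loc3→X; Loc4→X.
Only (Loc3, X) has each player best-responding; Nash payoffs (7, 4).
South Co.'s commitment gain: 6 − 4 = 2.

2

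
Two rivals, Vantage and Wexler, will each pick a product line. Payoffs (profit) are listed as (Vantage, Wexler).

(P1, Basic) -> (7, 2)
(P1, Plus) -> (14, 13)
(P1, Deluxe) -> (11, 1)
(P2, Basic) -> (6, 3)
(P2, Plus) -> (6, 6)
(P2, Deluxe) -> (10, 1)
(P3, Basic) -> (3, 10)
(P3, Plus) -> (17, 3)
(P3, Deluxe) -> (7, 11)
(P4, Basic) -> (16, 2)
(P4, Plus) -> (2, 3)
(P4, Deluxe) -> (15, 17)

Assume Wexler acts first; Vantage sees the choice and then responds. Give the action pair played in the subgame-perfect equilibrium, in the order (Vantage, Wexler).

Vantage best-responds to each possible Wexler move:
- Basic: BR = P4, leader payoff 2.
- Plus: BR = P3, leader payoff 3.
- Deluxe: BR = P4, leader payoff 17.
Maximizing over 2, 3, 17, Wexler chooses Deluxe. Subgame-perfect outcome: (P4, Deluxe) with payoffs (15, 17).

(P4, Deluxe)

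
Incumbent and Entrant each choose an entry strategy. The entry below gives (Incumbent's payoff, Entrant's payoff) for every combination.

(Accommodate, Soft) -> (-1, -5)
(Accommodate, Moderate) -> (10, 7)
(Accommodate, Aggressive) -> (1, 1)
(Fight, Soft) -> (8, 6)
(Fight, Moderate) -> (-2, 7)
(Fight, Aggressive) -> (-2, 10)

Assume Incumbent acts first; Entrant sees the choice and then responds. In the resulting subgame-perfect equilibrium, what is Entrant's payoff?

Backward induction with Incumbent moving first.
- Accommodate → Entrant plays Moderate (best of -5, 7, 1); Incumbent gets 10.
- Fight → Entrant plays Aggressive (best of 6, 7, 10); Incumbent gets -2.
Incumbent's induced payoffs are 10, -2, so Incumbent commits to Accommodate. Subgame-perfect outcome: (Accommodate, Moderate) with payoffs (10, 7).

7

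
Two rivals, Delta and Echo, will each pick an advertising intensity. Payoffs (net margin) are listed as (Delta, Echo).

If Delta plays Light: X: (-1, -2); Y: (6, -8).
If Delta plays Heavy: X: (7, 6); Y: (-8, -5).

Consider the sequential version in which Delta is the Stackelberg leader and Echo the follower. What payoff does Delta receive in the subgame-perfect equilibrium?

Solve by backward induction (Delta leads).
- Light: BR = X, leader payoff -1.
- Heavy: BR = X, leader payoff 7.
Delta's induced payoffs are -1, 7, so Delta commits to Heavy. Subgame-perfect outcome: (Heavy, X) with payoffs (7, 6).

7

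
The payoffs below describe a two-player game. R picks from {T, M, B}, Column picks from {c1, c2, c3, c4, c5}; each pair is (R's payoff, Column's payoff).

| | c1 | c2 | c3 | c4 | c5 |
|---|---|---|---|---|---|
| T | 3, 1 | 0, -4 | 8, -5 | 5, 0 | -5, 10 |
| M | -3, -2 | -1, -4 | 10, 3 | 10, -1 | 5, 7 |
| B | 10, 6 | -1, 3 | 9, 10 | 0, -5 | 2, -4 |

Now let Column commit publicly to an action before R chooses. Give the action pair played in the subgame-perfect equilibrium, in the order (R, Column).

(M, c5)

Work backward from R's decision.
- c1: BR = B, leader payoff 6.
- c2: BR = T, leader payoff -4.
- c3: BR = M, leader payoff 3.
- c4: BR = M, leader payoff -1.
- c5: BR = M, leader payoff 7.
Maximizing over 6, -4, 3, -1, 7, Column chooses c5. Subgame-perfect outcome: (M, c5) with payoffs (5, 7).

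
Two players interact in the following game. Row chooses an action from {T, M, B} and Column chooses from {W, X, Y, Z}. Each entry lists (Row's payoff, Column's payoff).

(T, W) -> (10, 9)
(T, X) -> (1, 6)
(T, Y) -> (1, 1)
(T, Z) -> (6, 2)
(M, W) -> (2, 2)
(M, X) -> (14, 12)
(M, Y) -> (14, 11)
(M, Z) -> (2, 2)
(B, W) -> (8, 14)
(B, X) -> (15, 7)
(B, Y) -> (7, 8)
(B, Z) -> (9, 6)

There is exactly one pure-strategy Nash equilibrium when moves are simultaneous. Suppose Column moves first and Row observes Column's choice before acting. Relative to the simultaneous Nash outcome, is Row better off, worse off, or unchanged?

Work backward from Row's decision.
- W → Row plays T (best of 10, 2, 8); Column gets 9.
- X → Row plays B (best of 1, 14, 15); Column gets 7.
- Y → Row plays M (best of 1, 14, 7); Column gets 11.
- Z → Row plays B (best of 6, 2, 9); Column gets 6.
Maximizing over 9, 7, 11, 6, Column chooses Y. Subgame-perfect outcome: (M, Y) with payoffs (14, 11).
Now find the simultaneous Nash equilibrium.
Row's best replies: W→T; X→B; Y→M; Z→B.
Column's best replies: T→W; M→X; B→W.
Only (T, W) has each player best-responding; Nash payoffs (10, 9).
Row earns 14 sequentially versus 10 at the Nash outcome: better off.

better off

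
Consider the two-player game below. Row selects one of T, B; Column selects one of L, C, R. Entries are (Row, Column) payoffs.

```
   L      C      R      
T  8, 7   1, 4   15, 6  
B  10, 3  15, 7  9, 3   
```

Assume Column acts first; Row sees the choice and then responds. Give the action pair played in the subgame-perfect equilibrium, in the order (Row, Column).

(B, C)

Row best-responds to each possible Column move:
- L → Row plays B (best of 8, 10); Column gets 3.
- C → Row plays B (best of 1, 15); Column gets 7.
- R → Row plays T (best of 15, 9); Column gets 6.
Column's induced payoffs are 3, 7, 6, so Column commits to C. Subgame-perfect outcome: (B, C) with payoffs (15, 7).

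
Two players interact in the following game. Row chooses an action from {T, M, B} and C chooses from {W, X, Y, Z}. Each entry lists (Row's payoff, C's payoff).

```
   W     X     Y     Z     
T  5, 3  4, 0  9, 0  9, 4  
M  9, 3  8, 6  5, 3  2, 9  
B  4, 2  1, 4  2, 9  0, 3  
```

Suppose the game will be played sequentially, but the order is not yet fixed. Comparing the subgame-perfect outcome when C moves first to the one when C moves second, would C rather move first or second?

first

If Row leads: C's best replies are T→Z, M→Z, B→Y; Row's induced payoffs 9, 2, 2; outcome (T, Z), payoffs (9, 4).
If C leads: Row's best replies are W→M, X→M, Y→T, Z→T; C's induced payoffs 3, 6, 0, 4; outcome (M, X), payoffs (8, 6).
C gets 6 moving first and 4 moving second, so C prefers to move first.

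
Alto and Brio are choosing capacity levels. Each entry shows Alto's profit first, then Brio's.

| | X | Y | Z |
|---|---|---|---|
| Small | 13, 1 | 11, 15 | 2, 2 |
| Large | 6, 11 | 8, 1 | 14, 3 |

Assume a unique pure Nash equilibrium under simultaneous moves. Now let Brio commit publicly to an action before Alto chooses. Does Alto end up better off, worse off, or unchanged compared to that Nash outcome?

unchanged

Alto best-responds to each possible Brio move:
- X: BR = Small, leader payoff 1.
- Y: BR = Small, leader payoff 15.
- Z: BR = Large, leader payoff 3.
Brio's induced payoffs are 1, 15, 3, so Brio commits to Y. Subgame-perfect outcome: (Small, Y) with payoffs (11, 15).
For the simultaneous game, intersect best replies.
Alto's best replies: X→Small; Y→Small; Z→Large.
Brio's best replies: Small→Y; Large→X.
The unique mutual best reply is (Small, Y), giving (11, 15).
Alto earns 11 sequentially versus 11 at the Nash outcome: unchanged.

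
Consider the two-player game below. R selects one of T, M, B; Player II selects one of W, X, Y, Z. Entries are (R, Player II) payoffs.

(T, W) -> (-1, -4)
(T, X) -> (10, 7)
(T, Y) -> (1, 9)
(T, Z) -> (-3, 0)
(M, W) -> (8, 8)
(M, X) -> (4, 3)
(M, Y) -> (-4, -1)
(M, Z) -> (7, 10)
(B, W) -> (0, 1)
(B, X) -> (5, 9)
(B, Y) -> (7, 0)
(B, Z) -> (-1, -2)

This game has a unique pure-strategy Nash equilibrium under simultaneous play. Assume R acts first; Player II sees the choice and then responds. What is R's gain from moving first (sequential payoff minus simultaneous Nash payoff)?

0

Solve by backward induction (R leads).
- T → Player II plays Y (best of -4, 7, 9, 0); R gets 1.
- M → Player II plays Z (best of 8, 3, -1, 10); R gets 7.
- B → Player II plays X (best of 1, 9, 0, -2); R gets 5.
R's induced payoffs are 1, 7, 5, so R commits to M. Subgame-perfect outcome: (M, Z) with payoffs (7, 10).
Now find the simultaneous Nash equilibrium.
R's best replies: W→M; X→T; Y→B; Z→M.
Player II's best replies: T→Y; M→Z; B→X.
The unique mutual best reply is (M, Z), giving (7, 10).
R's commitment gain: 7 − 7 = 0.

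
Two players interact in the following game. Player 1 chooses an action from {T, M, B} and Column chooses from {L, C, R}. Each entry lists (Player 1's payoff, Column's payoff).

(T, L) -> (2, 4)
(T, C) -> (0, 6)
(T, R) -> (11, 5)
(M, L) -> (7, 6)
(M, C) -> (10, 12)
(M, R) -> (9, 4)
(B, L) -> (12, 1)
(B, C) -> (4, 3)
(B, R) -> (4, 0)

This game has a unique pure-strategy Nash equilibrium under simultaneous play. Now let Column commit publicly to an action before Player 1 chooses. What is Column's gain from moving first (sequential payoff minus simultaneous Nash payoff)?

Backward induction with Column moving first.
- L → Player 1 plays B (best of 2, 7, 12); Column gets 1.
- C → Player 1 plays M (best of 0, 10, 4); Column gets 12.
- R → Player 1 plays T (best of 11, 9, 4); Column gets 5.
Among 1, 12, 5, the best is 12 at C. Subgame-perfect outcome: (M, C) with payoffs (10, 12).
For the simultaneous game, intersect best replies.
Player 1's best replies: L→B; C→M; R→T.
Column's best replies: T→C; M→C; B→C.
Only (M, C) has each player best-responding; Nash payoffs (10, 12).
Column's commitment gain: 12 − 12 = 0.

0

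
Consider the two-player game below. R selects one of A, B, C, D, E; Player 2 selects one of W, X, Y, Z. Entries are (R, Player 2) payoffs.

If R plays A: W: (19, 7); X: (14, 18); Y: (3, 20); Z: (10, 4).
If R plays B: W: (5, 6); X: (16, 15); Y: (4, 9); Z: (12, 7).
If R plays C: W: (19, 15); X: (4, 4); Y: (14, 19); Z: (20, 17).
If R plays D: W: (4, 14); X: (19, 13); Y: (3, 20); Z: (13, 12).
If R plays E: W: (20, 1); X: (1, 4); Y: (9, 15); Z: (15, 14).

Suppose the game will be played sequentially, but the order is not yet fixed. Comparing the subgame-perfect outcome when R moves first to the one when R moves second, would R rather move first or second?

If R leads: Player 2's best replies are A→Y, B→X, C→Y, D→Y, E→Y; R's induced payoffs 3, 16, 14, 3, 9; outcome (B, X), payoffs (16, 15).
If Player 2 leads: R's best replies are W→E, X→D, Y→C, Z→C; Player 2's induced payoffs 1, 13, 19, 17; outcome (C, Y), payoffs (14, 19).
R gets 16 moving first and 14 moving second, so R prefers to move first.

first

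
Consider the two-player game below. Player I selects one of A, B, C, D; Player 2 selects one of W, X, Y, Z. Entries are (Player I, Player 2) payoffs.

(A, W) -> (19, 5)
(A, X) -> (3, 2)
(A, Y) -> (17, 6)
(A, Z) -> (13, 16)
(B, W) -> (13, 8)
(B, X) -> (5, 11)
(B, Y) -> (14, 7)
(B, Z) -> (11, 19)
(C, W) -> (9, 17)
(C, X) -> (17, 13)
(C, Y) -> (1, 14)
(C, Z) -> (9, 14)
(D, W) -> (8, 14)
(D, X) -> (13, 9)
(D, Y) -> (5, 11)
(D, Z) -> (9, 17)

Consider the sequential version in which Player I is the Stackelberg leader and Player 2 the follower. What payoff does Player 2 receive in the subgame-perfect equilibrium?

Player 2 best-responds to each possible Player I move:
- A: Player 2 compares 5, 2, 6, 16 and picks Z; Player I would get 13.
- B: Player 2 compares 8, 11, 7, 19 and picks Z; Player I would get 11.
- C: Player 2 compares 17, 13, 14, 14 and picks W; Player I would get 9.
- D: Player 2 compares 14, 9, 11, 17 and picks Z; Player I would get 9.
Player I's induced payoffs are 13, 11, 9, 9, so Player I commits to A. Subgame-perfect outcome: (A, Z) with payoffs (13, 16).

16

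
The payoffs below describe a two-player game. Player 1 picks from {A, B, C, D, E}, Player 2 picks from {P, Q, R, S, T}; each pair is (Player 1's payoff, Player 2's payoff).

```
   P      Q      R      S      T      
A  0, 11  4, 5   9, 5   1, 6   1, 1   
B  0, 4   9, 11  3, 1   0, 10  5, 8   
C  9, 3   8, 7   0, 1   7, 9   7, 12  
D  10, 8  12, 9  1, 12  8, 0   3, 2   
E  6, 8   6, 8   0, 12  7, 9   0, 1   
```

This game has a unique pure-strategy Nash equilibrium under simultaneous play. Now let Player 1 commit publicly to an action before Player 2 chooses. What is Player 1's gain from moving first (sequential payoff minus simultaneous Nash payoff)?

Backward induction with Player 1 moving first.
- A: BR = P, leader payoff 0.
- B: BR = Q, leader payoff 9.
- C: BR = T, leader payoff 7.
- D: BR = R, leader payoff 1.
- E: BR = R, leader payoff 0.
Among 0, 9, 7, 1, 0, the best is 9 at B. Subgame-perfect outcome: (B, Q) with payoffs (9, 11).
Now find the simultaneous Nash equilibrium.
Player 1's best replies: P→D; Q→D; R→A; S→D; T→C.
Player 2's best replies: A→P; B→Q; C→T; D→R; E→R.
The unique mutual best reply is (C, T), giving (7, 12).
Player 1's commitment gain: 9 − 7 = 2.

2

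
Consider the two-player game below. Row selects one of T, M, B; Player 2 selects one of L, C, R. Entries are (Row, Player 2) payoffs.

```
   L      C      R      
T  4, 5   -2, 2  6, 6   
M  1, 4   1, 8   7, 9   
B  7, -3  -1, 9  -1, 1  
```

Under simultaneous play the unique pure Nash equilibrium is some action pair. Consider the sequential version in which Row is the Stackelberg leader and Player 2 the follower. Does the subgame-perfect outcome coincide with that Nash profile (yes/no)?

yes

Backward induction with Row moving first.
- T: Player 2 compares 5, 2, 6 and picks R; Row would get 6.
- M: Player 2 compares 4, 8, 9 and picks R; Row would get 7.
- B: Player 2 compares -3, 9, 1 and picks C; Row would get -1.
Row's induced payoffs are 6, 7, -1, so Row commits to M. Subgame-perfect outcome: (M, R) with payoffs (7, 9).
For the simultaneous game, intersect best replies.
Row's best replies: L→B; C→M; R→M.
Player 2's best replies: T→R; M→R; B→C.
The unique mutual best reply is (M, R), giving (7, 9).
Sequential outcome (M, R) coincides with the Nash profile (M, R).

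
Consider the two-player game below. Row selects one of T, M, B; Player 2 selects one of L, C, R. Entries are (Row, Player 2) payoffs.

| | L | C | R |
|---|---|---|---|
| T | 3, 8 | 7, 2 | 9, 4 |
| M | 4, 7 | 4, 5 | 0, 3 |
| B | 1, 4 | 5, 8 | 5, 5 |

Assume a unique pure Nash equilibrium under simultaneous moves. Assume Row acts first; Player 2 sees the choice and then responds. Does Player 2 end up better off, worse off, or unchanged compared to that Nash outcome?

better off

Player 2 best-responds to each possible Row move:
- T: BR = L, leader payoff 3.
- M: BR = L, leader payoff 4.
- B: BR = C, leader payoff 5.
Maximizing over 3, 4, 5, Row chooses B. Subgame-perfect outcome: (B, C) with payoffs (5, 8).
Now find the simultaneous Nash equilibrium.
Row's best replies: L→M; C→T; R→T.
Player 2's best replies: T→L; M→L; B→C.
The unique mutual best reply is (M, L), giving (4, 7).
Player 2 earns 8 sequentially versus 7 at the Nash outcome: better off.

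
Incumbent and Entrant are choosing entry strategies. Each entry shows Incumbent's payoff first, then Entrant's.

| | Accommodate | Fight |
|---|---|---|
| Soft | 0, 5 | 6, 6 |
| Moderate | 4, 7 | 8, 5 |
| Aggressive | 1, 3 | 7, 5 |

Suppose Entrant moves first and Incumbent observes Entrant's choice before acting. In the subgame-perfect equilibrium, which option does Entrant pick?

Solve by backward induction (Entrant leads).
- Accommodate: Incumbent compares 0, 4, 1 and picks Moderate; Entrant would get 7.
- Fight: Incumbent compares 6, 8, 7 and picks Moderate; Entrant would get 5.
Among 7, 5, the best is 7 at Accommodate. Subgame-perfect outcome: (Moderate, Accommodate) with payoffs (4, 7).

Accommodate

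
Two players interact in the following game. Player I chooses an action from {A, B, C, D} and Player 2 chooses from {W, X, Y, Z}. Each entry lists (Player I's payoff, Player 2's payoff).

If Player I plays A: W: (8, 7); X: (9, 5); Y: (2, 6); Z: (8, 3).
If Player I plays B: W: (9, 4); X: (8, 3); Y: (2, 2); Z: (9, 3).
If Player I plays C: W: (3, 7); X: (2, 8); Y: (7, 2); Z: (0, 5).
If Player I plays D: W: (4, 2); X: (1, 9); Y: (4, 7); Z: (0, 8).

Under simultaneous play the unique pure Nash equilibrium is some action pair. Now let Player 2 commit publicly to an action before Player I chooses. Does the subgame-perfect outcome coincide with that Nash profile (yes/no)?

Work backward from Player I's decision.
- W → Player I plays B (best of 8, 9, 3, 4); Player 2 gets 4.
- X → Player I plays A (best of 9, 8, 2, 1); Player 2 gets 5.
- Y → Player I plays C (best of 2, 2, 7, 4); Player 2 gets 2.
- Z → Player I plays B (best of 8, 9, 0, 0); Player 2 gets 3.
Maximizing over 4, 5, 2, 3, Player 2 chooses X. Subgame-perfect outcome: (A, X) with payoffs (9, 5).
For the simultaneous game, intersect best replies.
Player I's best replies: W→B; X→A; Y→C; Z→B.
Player 2's best replies: A→W; B→W; C→X; D→X.
The unique mutual best reply is (B, W), giving (9, 4).
Sequential outcome (A, X) differs from the Nash profile (B, W).

no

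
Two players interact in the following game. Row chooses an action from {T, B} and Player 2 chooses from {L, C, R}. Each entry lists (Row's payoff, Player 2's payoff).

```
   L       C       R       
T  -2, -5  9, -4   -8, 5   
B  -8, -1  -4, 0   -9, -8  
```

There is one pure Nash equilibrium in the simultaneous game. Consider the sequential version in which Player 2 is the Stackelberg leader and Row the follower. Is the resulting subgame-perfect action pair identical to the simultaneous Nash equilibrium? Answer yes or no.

yes

Solve by backward induction (Player 2 leads).
- L: Row compares -2, -8 and picks T; Player 2 would get -5.
- C: Row compares 9, -4 and picks T; Player 2 would get -4.
- R: Row compares -8, -9 and picks T; Player 2 would get 5.
Among -5, -4, 5, the best is 5 at R. Subgame-perfect outcome: (T, R) with payoffs (-8, 5).
Now find the simultaneous Nash equilibrium.
Row's best replies: L→T; C→T; R→T.
Player 2's best replies: T→R; B→C.
The unique mutual best reply is (T, R), giving (-8, 5).
Sequential outcome (T, R) coincides with the Nash profile (T, R).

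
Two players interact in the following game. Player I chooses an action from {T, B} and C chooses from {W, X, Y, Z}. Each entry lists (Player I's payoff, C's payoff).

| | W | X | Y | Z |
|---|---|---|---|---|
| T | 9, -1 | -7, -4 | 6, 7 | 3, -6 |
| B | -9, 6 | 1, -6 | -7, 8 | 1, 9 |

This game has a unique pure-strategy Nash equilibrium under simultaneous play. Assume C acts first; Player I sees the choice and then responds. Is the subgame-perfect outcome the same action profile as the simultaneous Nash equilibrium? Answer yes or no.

Work backward from Player I's decision.
- W → Player I plays T (best of 9, -9); C gets -1.
- X → Player I plays B (best of -7, 1); C gets -6.
- Y → Player I plays T (best of 6, -7); C gets 7.
- Z → Player I plays T (best of 3, 1); C gets -6.
Maximizing over -1, -6, 7, -6, C chooses Y. Subgame-perfect outcome: (T, Y) with payoffs (6, 7).
Under simultaneous play:
Player I's best replies: W→T; X→B; Y→T; Z→T.
C's best replies: T→Y; B→Z.
The unique mutual best reply is (T, Y), giving (6, 7).
Sequential outcome (T, Y) coincides with the Nash profile (T, Y).

yes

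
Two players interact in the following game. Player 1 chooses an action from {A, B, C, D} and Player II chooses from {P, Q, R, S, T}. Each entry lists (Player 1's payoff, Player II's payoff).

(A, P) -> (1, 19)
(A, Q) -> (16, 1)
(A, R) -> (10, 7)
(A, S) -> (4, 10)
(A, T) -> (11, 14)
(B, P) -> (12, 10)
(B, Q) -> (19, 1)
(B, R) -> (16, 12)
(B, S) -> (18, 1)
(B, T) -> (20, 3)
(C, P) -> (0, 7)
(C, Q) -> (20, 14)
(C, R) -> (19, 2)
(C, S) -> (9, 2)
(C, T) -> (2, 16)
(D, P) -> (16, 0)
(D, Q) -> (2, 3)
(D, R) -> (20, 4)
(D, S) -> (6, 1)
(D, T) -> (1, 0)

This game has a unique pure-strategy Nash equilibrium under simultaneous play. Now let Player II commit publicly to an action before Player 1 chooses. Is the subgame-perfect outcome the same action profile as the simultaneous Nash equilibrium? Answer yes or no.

Solve by backward induction (Player II leads).
- P: BR = D, leader payoff 0.
- Q: BR = C, leader payoff 14.
- R: BR = D, leader payoff 4.
- S: BR = B, leader payoff 1.
- T: BR = B, leader payoff 3.
Maximizing over 0, 14, 4, 1, 3, Player II chooses Q. Subgame-perfect outcome: (C, Q) with payoffs (20, 14).
For the simultaneous game, intersect best replies.
Player 1's best replies: P→D; Q→C; R→D; S→B; T→B.
Player II's best replies: A→P; B→R; C→T; D→R.
The unique mutual best reply is (D, R), giving (20, 4).
Sequential outcome (C, Q) differs from the Nash profile (D, R).

no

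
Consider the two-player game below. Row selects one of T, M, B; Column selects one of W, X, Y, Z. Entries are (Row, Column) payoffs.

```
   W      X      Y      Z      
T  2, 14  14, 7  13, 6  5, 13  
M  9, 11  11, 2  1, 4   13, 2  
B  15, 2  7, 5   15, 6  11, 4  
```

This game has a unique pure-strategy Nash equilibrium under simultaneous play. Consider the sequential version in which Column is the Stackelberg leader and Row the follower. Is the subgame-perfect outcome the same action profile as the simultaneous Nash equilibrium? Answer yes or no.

no

Row best-responds to each possible Column move:
- W: BR = B, leader payoff 2.
- X: BR = T, leader payoff 7.
- Y: BR = B, leader payoff 6.
- Z: BR = M, leader payoff 2.
Maximizing over 2, 7, 6, 2, Column chooses X. Subgame-perfect outcome: (T, X) with payoffs (14, 7).
Now find the simultaneous Nash equilibrium.
Row's best replies: W→B; X→T; Y→B; Z→M.
Column's best replies: T→W; M→W; B→Y.
The unique mutual best reply is (B, Y), giving (15, 6).
Sequential outcome (T, X) differs from the Nash profile (B, Y).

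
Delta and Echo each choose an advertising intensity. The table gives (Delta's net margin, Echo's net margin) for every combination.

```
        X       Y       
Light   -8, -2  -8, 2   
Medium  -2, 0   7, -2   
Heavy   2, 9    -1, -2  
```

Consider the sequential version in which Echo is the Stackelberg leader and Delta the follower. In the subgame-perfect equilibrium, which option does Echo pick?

X

Solve by backward induction (Echo leads).
- X: BR = Heavy, leader payoff 9.
- Y: BR = Medium, leader payoff -2.
Echo's induced payoffs are 9, -2, so Echo commits to X. Subgame-perfect outcome: (Heavy, X) with payoffs (2, 9).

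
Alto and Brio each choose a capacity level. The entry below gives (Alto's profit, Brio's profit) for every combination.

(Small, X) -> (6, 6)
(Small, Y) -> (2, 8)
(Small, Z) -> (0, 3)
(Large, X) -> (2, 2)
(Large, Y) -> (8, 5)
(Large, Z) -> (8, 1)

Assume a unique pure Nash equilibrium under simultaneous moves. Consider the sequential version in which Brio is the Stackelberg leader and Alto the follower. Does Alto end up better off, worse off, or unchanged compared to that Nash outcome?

Work backward from Alto's decision.
- X → Alto plays Small (best of 6, 2); Brio gets 6.
- Y → Alto plays Large (best of 2, 8); Brio gets 5.
- Z → Alto plays Large (best of 0, 8); Brio gets 1.
Brio's induced payoffs are 6, 5, 1, so Brio commits to X. Subgame-perfect outcome: (Small, X) with payoffs (6, 6).
For the simultaneous game, intersect best replies.
Alto's best replies: X→Small; Y→Large; Z→Large.
Brio's best replies: Small→Y; Large→Y.
The unique mutual best reply is (Large, Y), giving (8, 5).
Alto earns 6 sequentially versus 8 at the Nash outcome: worse off.

worse off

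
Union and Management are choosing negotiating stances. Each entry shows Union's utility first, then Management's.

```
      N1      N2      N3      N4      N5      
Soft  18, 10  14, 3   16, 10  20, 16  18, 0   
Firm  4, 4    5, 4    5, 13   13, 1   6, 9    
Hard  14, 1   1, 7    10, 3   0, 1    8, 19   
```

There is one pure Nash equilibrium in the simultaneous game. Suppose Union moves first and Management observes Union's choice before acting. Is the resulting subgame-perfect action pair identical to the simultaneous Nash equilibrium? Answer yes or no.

Management best-responds to each possible Union move:
- Soft: BR = N4, leader payoff 20.
- Firm: BR = N3, leader payoff 5.
- Hard: BR = N5, leader payoff 8.
Maximizing over 20, 5, 8, Union chooses Soft. Subgame-perfect outcome: (Soft, N4) with payoffs (20, 16).
Under simultaneous play:
Union's best replies: N1→Soft; N2→Soft; N3→Soft; N4→Soft; N5→Soft.
Management's best replies: Soft→N4; Firm→N3; Hard→N5.
Only (Soft, N4) has each player best-responding; Nash payoffs (20, 16).
Sequential outcome (Soft, N4) coincides with the Nash profile (Soft, N4).

yes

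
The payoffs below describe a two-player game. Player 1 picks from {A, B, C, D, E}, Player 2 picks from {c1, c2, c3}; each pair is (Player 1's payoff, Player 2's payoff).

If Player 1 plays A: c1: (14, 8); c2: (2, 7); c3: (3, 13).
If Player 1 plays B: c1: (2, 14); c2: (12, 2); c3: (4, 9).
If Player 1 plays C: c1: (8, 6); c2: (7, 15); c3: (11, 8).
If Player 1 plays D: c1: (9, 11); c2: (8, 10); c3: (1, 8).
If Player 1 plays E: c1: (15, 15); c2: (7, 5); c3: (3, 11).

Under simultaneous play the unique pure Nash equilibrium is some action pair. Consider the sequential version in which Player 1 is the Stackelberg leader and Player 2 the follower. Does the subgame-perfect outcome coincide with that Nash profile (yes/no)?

Work backward from Player 2's decision.
- A: Player 2 compares 8, 7, 13 and picks c3; Player 1 would get 3.
- B: Player 2 compares 14, 2, 9 and picks c1; Player 1 would get 2.
- C: Player 2 compares 6, 15, 8 and picks c2; Player 1 would get 7.
- D: Player 2 compares 11, 10, 8 and picks c1; Player 1 would get 9.
- E: Player 2 compares 15, 5, 11 and picks c1; Player 1 would get 15.
Among 3, 2, 7, 9, 15, the best is 15 at E. Subgame-perfect outcome: (E, c1) with payoffs (15, 15).
Under simultaneous play:
Player 1's best replies: c1→E; c2→B; c3→C.
Player 2's best replies: A→c3; B→c1; C→c2; D→c1; E→c1.
Only (E, c1) has each player best-responding; Nash payoffs (15, 15).
Sequential outcome (E, c1) coincides with the Nash profile (E, c1).

yes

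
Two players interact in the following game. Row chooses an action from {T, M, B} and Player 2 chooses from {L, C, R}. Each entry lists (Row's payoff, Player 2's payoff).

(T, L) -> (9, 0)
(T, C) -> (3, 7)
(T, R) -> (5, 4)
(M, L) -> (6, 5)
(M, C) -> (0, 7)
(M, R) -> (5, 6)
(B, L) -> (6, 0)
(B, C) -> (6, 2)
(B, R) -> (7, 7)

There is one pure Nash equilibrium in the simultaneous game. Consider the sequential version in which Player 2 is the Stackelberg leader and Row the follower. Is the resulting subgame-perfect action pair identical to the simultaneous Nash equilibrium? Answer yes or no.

Work backward from Row's decision.
- L: BR = T, leader payoff 0.
- C: BR = B, leader payoff 2.
- R: BR = B, leader payoff 7.
Among 0, 2, 7, the best is 7 at R. Subgame-perfect outcome: (B, R) with payoffs (7, 7).
Now find the simultaneous Nash equilibrium.
Row's best replies: L→T; C→B; R→B.
Player 2's best replies: T→C; M→C; B→R.
The unique mutual best reply is (B, R), giving (7, 7).
Sequential outcome (B, R) coincides with the Nash profile (B, R).

yes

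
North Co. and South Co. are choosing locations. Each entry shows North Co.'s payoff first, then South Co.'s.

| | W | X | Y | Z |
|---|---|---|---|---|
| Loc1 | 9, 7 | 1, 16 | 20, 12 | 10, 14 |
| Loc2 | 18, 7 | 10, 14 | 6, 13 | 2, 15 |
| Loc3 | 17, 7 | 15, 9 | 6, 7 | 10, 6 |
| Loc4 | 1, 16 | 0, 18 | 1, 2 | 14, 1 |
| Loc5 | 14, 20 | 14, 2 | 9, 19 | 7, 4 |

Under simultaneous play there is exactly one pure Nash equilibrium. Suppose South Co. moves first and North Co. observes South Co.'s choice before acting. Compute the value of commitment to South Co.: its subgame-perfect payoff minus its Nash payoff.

Solve by backward induction (South Co. leads).
- W: North Co. compares 9, 18, 17, 1, 14 and picks Loc2; South Co. would get 7.
- X: North Co. compares 1, 10, 15, 0, 14 and picks Loc3; South Co. would get 9.
- Y: North Co. compares 20, 6, 6, 1, 9 and picks Loc1; South Co. would get 12.
- Z: North Co. compares 10, 2, 10, 14, 7 and picks Loc4; South Co. would get 1.
South Co.'s induced payoffs are 7, 9, 12, 1, so South Co. commits to Y. Subgame-perfect outcome: (Loc1, Y) with payoffs (20, 12).
Now find the simultaneous Nash equilibrium.
North Co.'s best replies: W→Loc2; X→Loc3; Y→Loc1; Z→Loc4.
South Co.'s best replies: Loc1→X; Loc2→Z; Loc3→X; Loc4→X; Loc5→W.
The unique mutual best reply is (Loc3, X), giving (15, 9).
South Co.'s commitment gain: 12 − 9 = 3.

3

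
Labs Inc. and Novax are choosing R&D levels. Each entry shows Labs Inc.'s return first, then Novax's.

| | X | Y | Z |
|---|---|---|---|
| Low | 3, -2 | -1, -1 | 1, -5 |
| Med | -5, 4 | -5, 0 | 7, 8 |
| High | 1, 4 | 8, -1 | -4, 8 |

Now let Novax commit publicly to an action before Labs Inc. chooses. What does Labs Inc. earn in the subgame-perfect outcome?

Work backward from Labs Inc.'s decision.
- X: Labs Inc. compares 3, -5, 1 and picks Low; Novax would get -2.
- Y: Labs Inc. compares -1, -5, 8 and picks High; Novax would get -1.
- Z: Labs Inc. compares 1, 7, -4 and picks Med; Novax would get 8.
Among -2, -1, 8, the best is 8 at Z. Subgame-perfect outcome: (Med, Z) with payoffs (7, 8).

7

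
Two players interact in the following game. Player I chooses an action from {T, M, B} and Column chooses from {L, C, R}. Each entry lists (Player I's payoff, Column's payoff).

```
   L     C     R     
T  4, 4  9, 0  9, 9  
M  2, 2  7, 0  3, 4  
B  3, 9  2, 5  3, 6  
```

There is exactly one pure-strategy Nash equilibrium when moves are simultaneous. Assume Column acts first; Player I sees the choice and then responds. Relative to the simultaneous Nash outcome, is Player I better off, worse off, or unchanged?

unchanged

Player I best-responds to each possible Column move:
- L: Player I compares 4, 2, 3 and picks T; Column would get 4.
- C: Player I compares 9, 7, 2 and picks T; Column would get 0.
- R: Player I compares 9, 3, 3 and picks T; Column would get 9.
Maximizing over 4, 0, 9, Column chooses R. Subgame-perfect outcome: (T, R) with payoffs (9, 9).
For the simultaneous game, intersect best replies.
Player I's best replies: L→T; C→T; R→T.
Column's best replies: T→R; M→R; B→L.
The unique mutual best reply is (T, R), giving (9, 9).
Player I earns 9 sequentially versus 9 at the Nash outcome: unchanged.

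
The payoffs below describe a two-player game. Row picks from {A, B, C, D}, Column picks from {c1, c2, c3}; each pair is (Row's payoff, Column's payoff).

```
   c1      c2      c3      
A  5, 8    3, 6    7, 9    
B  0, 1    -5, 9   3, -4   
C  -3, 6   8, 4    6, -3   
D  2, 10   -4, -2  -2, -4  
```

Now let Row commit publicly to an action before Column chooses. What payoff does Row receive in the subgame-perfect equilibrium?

Backward induction with Row moving first.
- A: BR = c3, leader payoff 7.
- B: BR = c2, leader payoff -5.
- C: BR = c1, leader payoff -3.
- D: BR = c1, leader payoff 2.
Row's induced payoffs are 7, -5, -3, 2, so Row commits to A. Subgame-perfect outcome: (A, c3) with payoffs (7, 9).

7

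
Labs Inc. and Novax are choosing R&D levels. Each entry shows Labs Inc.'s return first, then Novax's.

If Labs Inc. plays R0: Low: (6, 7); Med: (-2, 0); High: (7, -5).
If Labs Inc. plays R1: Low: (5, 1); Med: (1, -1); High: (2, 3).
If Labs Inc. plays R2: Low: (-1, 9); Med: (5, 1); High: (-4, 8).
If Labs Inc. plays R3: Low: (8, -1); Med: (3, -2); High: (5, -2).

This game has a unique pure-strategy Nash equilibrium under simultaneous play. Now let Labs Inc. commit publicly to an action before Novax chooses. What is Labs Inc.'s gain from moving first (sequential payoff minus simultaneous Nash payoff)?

Backward induction with Labs Inc. moving first.
- R0: Novax compares 7, 0, -5 and picks Low; Labs Inc. would get 6.
- R1: Novax compares 1, -1, 3 and picks High; Labs Inc. would get 2.
- R2: Novax compares 9, 1, 8 and picks Low; Labs Inc. would get -1.
- R3: Novax compares -1, -2, -2 and picks Low; Labs Inc. would get 8.
Among 6, 2, -1, 8, the best is 8 at R3. Subgame-perfect outcome: (R3, Low) with payoffs (8, -1).
Under simultaneous play:
Labs Inc.'s best replies: Low→R3; Med→R2; High→R0.
Novax's best replies: R0→Low; R1→High; R2→Low; R3→Low.
Only (R3, Low) has each player best-responding; Nash payoffs (8, -1).
Labs Inc.'s commitment gain: 8 − 8 = 0.

0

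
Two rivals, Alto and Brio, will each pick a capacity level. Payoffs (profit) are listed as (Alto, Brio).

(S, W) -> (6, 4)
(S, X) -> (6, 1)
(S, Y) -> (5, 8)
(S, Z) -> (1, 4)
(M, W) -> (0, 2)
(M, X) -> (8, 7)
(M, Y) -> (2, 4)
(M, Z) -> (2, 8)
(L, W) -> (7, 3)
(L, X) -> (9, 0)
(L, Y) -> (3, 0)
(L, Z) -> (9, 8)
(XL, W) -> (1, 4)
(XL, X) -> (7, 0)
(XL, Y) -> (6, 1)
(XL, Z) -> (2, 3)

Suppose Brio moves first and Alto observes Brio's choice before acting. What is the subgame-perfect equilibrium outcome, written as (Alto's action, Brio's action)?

(L, Z)

Work backward from Alto's decision.
- W: BR = L, leader payoff 3.
- X: BR = L, leader payoff 0.
- Y: BR = XL, leader payoff 1.
- Z: BR = L, leader payoff 8.
Maximizing over 3, 0, 1, 8, Brio chooses Z. Subgame-perfect outcome: (L, Z) with payoffs (9, 8).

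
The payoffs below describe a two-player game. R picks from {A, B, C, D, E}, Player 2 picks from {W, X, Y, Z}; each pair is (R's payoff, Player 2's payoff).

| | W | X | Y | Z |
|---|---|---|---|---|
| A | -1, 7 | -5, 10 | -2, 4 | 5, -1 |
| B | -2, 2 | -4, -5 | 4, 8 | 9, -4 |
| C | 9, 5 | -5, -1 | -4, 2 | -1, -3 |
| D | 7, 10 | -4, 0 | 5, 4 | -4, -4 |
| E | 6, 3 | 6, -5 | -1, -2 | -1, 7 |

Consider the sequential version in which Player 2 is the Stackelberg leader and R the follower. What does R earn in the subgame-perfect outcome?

Backward induction with Player 2 moving first.
- W: BR = C, leader payoff 5.
- X: BR = E, leader payoff -5.
- Y: BR = D, leader payoff 4.
- Z: BR = B, leader payoff -4.
Maximizing over 5, -5, 4, -4, Player 2 chooses W. Subgame-perfect outcome: (C, W) with payoffs (9, 5).

9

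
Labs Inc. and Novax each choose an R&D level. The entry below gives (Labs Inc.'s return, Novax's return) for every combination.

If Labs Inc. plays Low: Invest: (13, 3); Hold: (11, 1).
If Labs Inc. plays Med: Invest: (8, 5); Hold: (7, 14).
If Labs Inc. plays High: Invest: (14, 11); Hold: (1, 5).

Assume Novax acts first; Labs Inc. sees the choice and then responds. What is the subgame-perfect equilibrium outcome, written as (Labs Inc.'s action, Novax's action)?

Labs Inc. best-responds to each possible Novax move:
- Invest: BR = High, leader payoff 11.
- Hold: BR = Low, leader payoff 1.
Among 11, 1, the best is 11 at Invest. Subgame-perfect outcome: (High, Invest) with payoffs (14, 11).

(High, Invest)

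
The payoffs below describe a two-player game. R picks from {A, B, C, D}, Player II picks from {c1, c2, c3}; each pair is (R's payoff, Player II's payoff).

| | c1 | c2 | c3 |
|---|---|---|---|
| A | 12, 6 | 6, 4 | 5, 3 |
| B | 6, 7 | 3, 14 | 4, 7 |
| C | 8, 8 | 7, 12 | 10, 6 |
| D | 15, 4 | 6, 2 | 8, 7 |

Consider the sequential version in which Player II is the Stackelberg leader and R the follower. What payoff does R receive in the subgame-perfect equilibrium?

7

R best-responds to each possible Player II move:
- c1: BR = D, leader payoff 4.
- c2: BR = C, leader payoff 12.
- c3: BR = C, leader payoff 6.
Among 4, 12, 6, the best is 12 at c2. Subgame-perfect outcome: (C, c2) with payoffs (7, 12).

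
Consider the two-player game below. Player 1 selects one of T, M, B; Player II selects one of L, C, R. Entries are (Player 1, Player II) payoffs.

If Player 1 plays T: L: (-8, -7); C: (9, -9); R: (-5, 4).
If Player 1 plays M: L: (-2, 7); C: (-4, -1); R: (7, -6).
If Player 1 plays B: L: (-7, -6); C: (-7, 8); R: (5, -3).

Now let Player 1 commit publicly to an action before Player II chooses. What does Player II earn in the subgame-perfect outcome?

Solve by backward induction (Player 1 leads).
- T: BR = R, leader payoff -5.
- M: BR = L, leader payoff -2.
- B: BR = C, leader payoff -7.
Maximizing over -5, -2, -7, Player 1 chooses M. Subgame-perfect outcome: (M, L) with payoffs (-2, 7).

7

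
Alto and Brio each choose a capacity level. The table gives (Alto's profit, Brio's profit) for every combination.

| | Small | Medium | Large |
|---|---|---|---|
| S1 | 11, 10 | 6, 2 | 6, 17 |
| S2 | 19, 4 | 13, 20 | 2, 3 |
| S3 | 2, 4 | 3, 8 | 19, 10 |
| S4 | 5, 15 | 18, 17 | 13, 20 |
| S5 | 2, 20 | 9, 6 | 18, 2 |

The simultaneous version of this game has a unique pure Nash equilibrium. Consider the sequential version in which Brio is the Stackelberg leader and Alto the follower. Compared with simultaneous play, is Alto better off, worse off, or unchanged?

worse off

Work backward from Alto's decision.
- Small: Alto compares 11, 19, 2, 5, 2 and picks S2; Brio would get 4.
- Medium: Alto compares 6, 13, 3, 18, 9 and picks S4; Brio would get 17.
- Large: Alto compares 6, 2, 19, 13, 18 and picks S3; Brio would get 10.
Maximizing over 4, 17, 10, Brio chooses Medium. Subgame-perfect outcome: (S4, Medium) with payoffs (18, 17).
Under simultaneous play:
Alto's best replies: Small→S2; Medium→S4; Large→S3.
Brio's best replies: S1→Large; S2→Medium; S3→Large; S4→Large; S5→Small.
The unique mutual best reply is (S3, Large), giving (19, 10).
Alto earns 18 sequentially versus 19 at the Nash outcome: worse off.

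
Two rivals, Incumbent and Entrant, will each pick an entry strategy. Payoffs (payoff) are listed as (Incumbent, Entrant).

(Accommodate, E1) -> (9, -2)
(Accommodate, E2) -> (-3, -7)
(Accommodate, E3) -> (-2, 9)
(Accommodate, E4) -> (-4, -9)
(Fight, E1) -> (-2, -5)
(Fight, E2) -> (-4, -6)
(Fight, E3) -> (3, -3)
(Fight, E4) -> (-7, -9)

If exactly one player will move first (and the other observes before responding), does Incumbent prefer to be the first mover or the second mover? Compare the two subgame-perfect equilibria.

If Incumbent leads: Entrant's best replies are Accommodate→E3, Fight→E3; Incumbent's induced payoffs -2, 3; outcome (Fight, E3), payoffs (3, -3).
If Entrant leads: Incumbent's best replies are E1→Accommodate, E2→Accommodate, E3→Fight, E4→Accommodate; Entrant's induced payoffs -2, -7, -3, -9; outcome (Accommodate, E1), payoffs (9, -2).
Incumbent gets 3 moving first and 9 moving second, so Incumbent prefers to move second.

second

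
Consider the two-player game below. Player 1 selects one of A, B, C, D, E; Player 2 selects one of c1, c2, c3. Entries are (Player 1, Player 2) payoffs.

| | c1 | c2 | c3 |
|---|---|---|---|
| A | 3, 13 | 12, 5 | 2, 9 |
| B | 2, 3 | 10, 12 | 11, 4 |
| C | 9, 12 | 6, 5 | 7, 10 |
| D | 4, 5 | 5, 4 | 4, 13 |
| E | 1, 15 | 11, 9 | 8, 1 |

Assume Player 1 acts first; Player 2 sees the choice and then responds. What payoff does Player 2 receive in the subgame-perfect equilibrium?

12

Player 2 best-responds to each possible Player 1 move:
- A: BR = c1, leader payoff 3.
- B: BR = c2, leader payoff 10.
- C: BR = c1, leader payoff 9.
- D: BR = c3, leader payoff 4.
- E: BR = c1, leader payoff 1.
Among 3, 10, 9, 4, 1, the best is 10 at B. Subgame-perfect outcome: (B, c2) with payoffs (10, 12).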